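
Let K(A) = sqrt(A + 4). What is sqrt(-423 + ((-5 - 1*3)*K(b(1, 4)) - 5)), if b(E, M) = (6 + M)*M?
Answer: 2*sqrt(-107 - 4*sqrt(11)) ≈ 21.933*I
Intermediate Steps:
b(E, M) = M*(6 + M)
K(A) = sqrt(4 + A)
sqrt(-423 + ((-5 - 1*3)*K(b(1, 4)) - 5)) = sqrt(-423 + ((-5 - 1*3)*sqrt(4 + 4*(6 + 4)) - 5)) = sqrt(-423 + ((-5 - 3)*sqrt(4 + 4*10) - 5)) = sqrt(-423 + (-8*sqrt(4 + 40) - 5)) = sqrt(-423 + (-16*sqrt(11) - 5)) = sqrt(-423 + (-5 - 16*sqrt(11))) = sqrt(-428 - 16*sqrt(11))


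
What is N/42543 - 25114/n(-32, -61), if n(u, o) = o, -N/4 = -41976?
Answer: 119851894/288347 ≈ 415.65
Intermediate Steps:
N = 167904 (N = -4*(-41976) = 167904)
N/42543 - 25114/n(-32, -61) = 167904/42543 - 25114/(-61) = 167904*(1/42543) - 25114*(-1/61) = 18656/4727 + 25114/61 = 119851894/288347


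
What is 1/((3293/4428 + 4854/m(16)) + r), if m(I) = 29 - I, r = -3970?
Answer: -57564/206992759 ≈ -0.00027810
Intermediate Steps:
1/((3293/4428 + 4854/m(16)) + r) = 1/((3293/4428 + 4854/(29 - 1*16)) - 3970) = 1/((3293*(1/4428) + 4854/(29 - 16)) - 3970) = 1/((3293/4428 + 4854/13) - 3970) = 1/(21536321/57564 - 3970) = 1/(-206992759/57564) = -57564/206992759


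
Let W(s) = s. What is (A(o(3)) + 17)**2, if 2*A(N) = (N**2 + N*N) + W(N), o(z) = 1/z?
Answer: 96721/324 ≈ 298.52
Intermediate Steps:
A(N) = N**2 + N/2 (A(N) = ((N**2 + N*N) + N)/2 = ((N**2 + N**2) + N)/2 = (2*N**2 + N)/2 = (N + 2*N**2)/2 = N**2 + N/2)
(A(o(3)) + 17)**2 = ((1/2 + 1/3)/3 + 17)**2 = ((1/3)*(5/6) + 17)**2 = (5/18 + 17)**2 = (311/18)**2 = 96721/324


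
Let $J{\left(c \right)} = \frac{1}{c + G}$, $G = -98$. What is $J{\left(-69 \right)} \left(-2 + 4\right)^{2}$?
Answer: $- \frac{4}{167} \approx -0.023952$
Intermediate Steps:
$J{\left(c \right)} = \frac{1}{-98 + c}$ ($J{\left(c \right)} = \frac{1}{c - 98} = \frac{1}{-98 + c}$)
$J{\left(-69 \right)} \left(-2 + 4\right)^{2} = \frac{\left(-2 + 4\right)^{2}}{-98 - 69} = \frac{2^{2}}{-167} = \left(- \frac{1}{167}\right) 4 = - \frac{4}{167}$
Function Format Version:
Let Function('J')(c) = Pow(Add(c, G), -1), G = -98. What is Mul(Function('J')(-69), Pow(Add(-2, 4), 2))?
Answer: Rational(-4, 167) ≈ -0.023952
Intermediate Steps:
Function('J')(c) = Pow(Add(-98, c), -1) (Function('J')(c) = Pow(Add(c, -98), -1) = Pow(Add(-98, c), -1))
Mul(Function('J')(-69), Pow(Add(-2, 4), 2)) = Mul(Pow(Add(-98, -69), -1), Pow(Add(-2, 4), 2)) = Mul(Pow(-167, -1), Pow(2, 2)) = Mul(Rational(-1, 167), 4) = Rational(-4, 167)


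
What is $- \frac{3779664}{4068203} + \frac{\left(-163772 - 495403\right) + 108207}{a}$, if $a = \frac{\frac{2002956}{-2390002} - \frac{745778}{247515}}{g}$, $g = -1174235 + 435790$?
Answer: $- \frac{122393103327256132887726390918}{1158508558386975611} \approx -1.0565 \cdot 10^{11}$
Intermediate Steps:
$g = -738445$
$a = \frac{1139086282948}{218417758715339175}$ ($a = \frac{\frac{2002956}{-2390002} - \frac{745778}{247515}}{-738445} = \left(2002956 \left(- \frac{1}{2390002}\right) - \frac{745778}{247515}\right) \left(- \frac{1}{738445}\right) = \left(- \frac{1001478}{1195001} - \frac{745778}{247515}\right) \left(- \frac{1}{738445}\right) = \left(- \frac{1139086282948}{295780672515}\right) \left(- \frac{1}{738445}\right) = \frac{1139086282948}{218417758715339175} \approx 5.2152 \cdot 10^{-6}$)
$- \frac{3779664}{4068203} + \frac{\left(-163772 - 495403\right) + 108207}{a} = - \frac{3779664}{4068203} + \frac{\left(-163772 - 495403\right) + 108207}{\frac{1139086282948}{218417758715339175}} = \left(-3779664\right) \frac{1}{4068203} + \left(-659175 + 108207\right) \frac{218417758715339175}{1139086282948} = - \frac{3779664}{4068203} - \frac{30085298920968248642850}{284771570737} = - \frac{122393103327256132887726390918}{1158508558386975611}$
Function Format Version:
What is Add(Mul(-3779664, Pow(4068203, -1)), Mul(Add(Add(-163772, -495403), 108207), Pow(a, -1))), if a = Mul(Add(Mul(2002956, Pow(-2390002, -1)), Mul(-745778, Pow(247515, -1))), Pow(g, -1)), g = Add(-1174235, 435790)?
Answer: Rational(-122393103327256132887726390918, 1158508558386975611) ≈ -1.0565e+11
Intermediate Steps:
g = -738445
a = Rational(1139086282948, 218417758715339175) (a = Mul(Add(Mul(2002956, Pow(-2390002, -1)), Mul(-745778, Pow(247515, -1))), Pow(-738445, -1)) = Mul(Add(Mul(2002956, Rational(-1, 2390002)), Mul(-745778, Rational(1, 247515))), Rational(-1, 738445)) = Mul(Add(Rational(-1001478, 1195001), Rational(-745778, 247515)), Rational(-1, 738445)) = Mul(Rational(-1139086282948, 295780672515), Rational(-1, 738445)) = Rational(1139086282948, 218417758715339175) ≈ 5.2152e-6)
Add(Mul(-3779664, Pow(4068203, -1)), Mul(Add(Add(-163772, -495403), 108207), Pow(a, -1))) = Add(Mul(-3779664, Pow(4068203, -1)), Mul(Add(Add(-163772, -495403), 108207), Pow(Rational(1139086282948, 218417758715339175), -1))) = Add(Mul(-3779664, Rational(1, 4068203)), Mul(Add(-659175, 108207), Rational(218417758715339175, 1139086282948))) = Add(Rational(-3779664, 4068203), Mul(-550968, Rational(218417758715339175, 1139086282948))) = Add(Rational(-3779664, 4068203), Rational(-30085298920968248642850, 284771570737)) = Rational(-122393103327256132887726390918, 1158508558386975611)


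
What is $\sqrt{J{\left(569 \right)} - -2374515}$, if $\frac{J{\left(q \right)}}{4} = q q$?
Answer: $\sqrt{3669559} \approx 1915.6$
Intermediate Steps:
$J{\left(q \right)} = 4 q^{2}$ ($J{\left(q \right)} = 4 q q = 4 q^{2}$)
$\sqrt{J{\left(569 \right)} - -2374515} = \sqrt{4 \cdot 569^{2} - -2374515} = \sqrt{4 \cdot 323761 + 2374515} = \sqrt{1295044 + 2374515} = \sqrt{3669559}$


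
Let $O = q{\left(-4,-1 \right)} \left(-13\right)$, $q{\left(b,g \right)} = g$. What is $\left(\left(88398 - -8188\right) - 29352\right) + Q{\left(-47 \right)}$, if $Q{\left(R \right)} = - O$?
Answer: $67221$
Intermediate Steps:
$O = 13$ ($O = \left(-1\right) \left(-13\right) = 13$)
$Q{\left(R \right)} = -13$ ($Q{\left(R \right)} = \left(-1\right) 13 = -13$)
$\left(\left(88398 - -8188\right) - 29352\right) + Q{\left(-47 \right)} = \left(\left(88398 - -8188\right) - 29352\right) - 13 = \left(\left(88398 + 8188\right) - 29352\right) - 13 = \left(96586 - 29352\right) - 13 = 67234 - 13 = 67221$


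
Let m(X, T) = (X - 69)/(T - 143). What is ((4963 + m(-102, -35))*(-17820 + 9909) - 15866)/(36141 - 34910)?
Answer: -6992865083/219118 ≈ -31914.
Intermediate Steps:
m(X, T) = (-69 + X)/(-143 + T)
((4963 + m(-102, -35))*(-17820 + 9909) - 15866)/(36141 - 34910) = ((4963 + (-69 - 102)/(-143 - 35))*(-17820 + 9909) - 15866)/(36141 - 34910) = ((4963 - 171/(-178))*(-7911) - 15866)/1231 = ((4963 - 1/178*(-171))*(-7911) - 15866)*(1/1231) = ((4963 + 171/178)*(-7911) - 15866)*(1/1231) = ((883585/178)*(-7911) - 15866)*(1/1231) = (-6990040935/178 - 15866)*(1/1231) = -6992865083/178*1/1231 = -6992865083/219118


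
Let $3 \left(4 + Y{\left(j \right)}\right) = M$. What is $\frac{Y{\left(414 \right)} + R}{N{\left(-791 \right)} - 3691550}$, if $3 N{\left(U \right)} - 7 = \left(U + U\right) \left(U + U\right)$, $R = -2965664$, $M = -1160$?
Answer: $\frac{8898164}{8571919} \approx 1.0381$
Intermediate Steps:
$Y{\left(j \right)} = - \frac{1172}{3}$ ($Y{\left(j \right)} = -4 + \frac{1}{3} \left(-1160\right) = -4 - \frac{1160}{3} = - \frac{1172}{3}$)
$N{\left(U \right)} = \frac{7}{3} + \frac{4 U^{2}}{3}$ ($N{\left(U \right)} = \frac{7}{3} + \frac{\left(U + U\right) \left(U + U\right)}{3} = \frac{7}{3} + \frac{2 U 2 U}{3} = \frac{7}{3} + \frac{4 U^{2}}{3}$)
$\frac{Y{\left(414 \right)} + R}{N{\left(-791 \right)} - 3691550} = \frac{- \frac{1172}{3} - 2965664}{\left(\frac{7}{3} + \frac{4 \left(-791\right)^{2}}{3}\right) - 3691550} = - \frac{8898164}{3 \left(\left(\frac{7}{3} + \frac{4}{3} \cdot 625681\right) - 3691550\right)} = - \frac{8898164}{3 \left(\left(\frac{7}{3} + \frac{2502724}{3}\right) - 3691550\right)} = - \frac{8898164}{3 \left(\frac{2502731}{3} - 3691550\right)} = - \frac{8898164}{3 \left(- \frac{8571919}{3}\right)} = \left(- \frac{8898164}{3}\right) \left(- \frac{3}{8571919}\right) = \frac{8898164}{8571919}$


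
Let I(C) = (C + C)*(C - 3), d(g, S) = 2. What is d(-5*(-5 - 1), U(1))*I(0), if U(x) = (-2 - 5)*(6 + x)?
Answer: 0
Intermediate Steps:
U(x) = -42 - 7*x (U(x) = -7*(6 + x) = -42 - 7*x)
I(C) = 2*C*(-3 + C) (I(C) = (2*C)*(-3 + C) = 2*C*(-3 + C))
d(-5*(-5 - 1), U(1))*I(0) = 2*(2*0*(-3 + 0)) = 2*(2*0*(-3)) = 2*0 = 0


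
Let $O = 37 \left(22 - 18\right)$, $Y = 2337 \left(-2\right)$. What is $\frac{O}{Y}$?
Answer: $- \frac{74}{2337} \approx -0.031665$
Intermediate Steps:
$Y = -4674$
$O = 148$ ($O = 37 \cdot 4 = 148$)
$\frac{O}{Y} = \frac{148}{-4674} = 148 \left(- \frac{1}{4674}\right) = - \frac{74}{2337}$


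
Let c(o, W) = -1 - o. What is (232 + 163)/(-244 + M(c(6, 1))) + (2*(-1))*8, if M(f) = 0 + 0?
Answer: -4299/244 ≈ -17.619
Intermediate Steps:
M(f) = 0
(232 + 163)/(-244 + M(c(6, 1))) + (2*(-1))*8 = (232 + 163)/(-244 + 0) + (2*(-1))*8 = 395/(-244) - 2*8 = 395*(-1/244) - 16 = -395/244 - 16 = -4299/244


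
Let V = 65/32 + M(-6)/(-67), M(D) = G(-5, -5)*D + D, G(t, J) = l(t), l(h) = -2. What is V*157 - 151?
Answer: 329847/2144 ≈ 153.85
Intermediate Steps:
G(t, J) = -2
M(D) = -D (M(D) = -2*D + D = -D)
V = 4163/2144 (V = 65/32 - 1*(-6)/(-67) = 65*(1/32) + 6*(-1/67) = 65/32 - 6/67 = 4163/2144 ≈ 1.9417)
V*157 - 151 = (4163/2144)*157 - 151 = 653591/2144 - 151 = 329847/2144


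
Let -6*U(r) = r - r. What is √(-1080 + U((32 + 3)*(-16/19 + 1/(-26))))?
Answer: 6*I*√30 ≈ 32.863*I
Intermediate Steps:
U(r) = 0 (U(r) = -(r - r)/6 = -⅙*0 = 0)
√(-1080 + U((32 + 3)*(-16/19 + 1/(-26)))) = √(-1080 + 0) = √(-1080) = 6*I*√30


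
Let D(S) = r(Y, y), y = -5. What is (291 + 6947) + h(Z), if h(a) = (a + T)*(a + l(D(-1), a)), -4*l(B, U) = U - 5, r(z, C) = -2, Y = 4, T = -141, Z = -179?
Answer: 49798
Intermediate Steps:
D(S) = -2
l(B, U) = 5/4 - U/4 (l(B, U) = -(U - 5)/4 = -(-5 + U)/4 = 5/4 - U/4)
h(a) = (-141 + a)*(5/4 + 3*a/4) (h(a) = (a - 141)*(a + (5/4 - a/4)) = (-141 + a)*(5/4 + 3*a/4))
(291 + 6947) + h(Z) = (291 + 6947) + (-705/4 - 209/2*(-179) + (¾)*(-179)²) = 7238 + (-705/4 + 37411/2 + (¾)*32041) = 7238 + (-705/4 + 37411/2 + 96123/4) = 7238 + 42560 = 49798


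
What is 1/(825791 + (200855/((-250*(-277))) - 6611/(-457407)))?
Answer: 6335086950/5231476253586397 ≈ 1.2110e-6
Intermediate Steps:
1/(825791 + (200855/((-250*(-277))) - 6611/(-457407))) = 1/(825791 + (200855/69250 - 6611*(-1/457407))) = 1/(825791 + (200855*(1/69250) + 6611/457407)) = 1/(825791 + (40171/13850 + 6611/457407)) = 1/(825791 + 18466058947/6335086950) = 1/(5231476253586397/6335086950) = 6335086950/5231476253586397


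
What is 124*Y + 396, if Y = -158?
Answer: -19196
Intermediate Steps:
124*Y + 396 = 124*(-158) + 396 = -19592 + 396 = -19196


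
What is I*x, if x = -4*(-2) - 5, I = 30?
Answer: 90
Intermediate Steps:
x = 3 (x = 8 - 5 = 3)
I*x = 30*3 = 90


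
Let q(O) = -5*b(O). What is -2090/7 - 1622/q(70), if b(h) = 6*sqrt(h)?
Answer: -2090/7 + 811*sqrt(70)/1050 ≈ -292.11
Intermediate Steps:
q(O) = -30*sqrt(O)
-2090/7 - 1622/q(70) = -2090/7 - 1622*(-sqrt(70)/2100) = -2090*1/7 - (-811)*sqrt(70)/1050 = -2090/7 + 811*sqrt(70)/1050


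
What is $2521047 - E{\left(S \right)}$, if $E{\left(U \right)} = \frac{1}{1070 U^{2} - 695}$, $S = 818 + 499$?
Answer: $\frac{4678817518154144}{1855902535} \approx 2.521 \cdot 10^{6}$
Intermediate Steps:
$S = 1317$
$E{\left(U \right)} = \frac{1}{-695 + 1070 U^{2}}$
$2521047 - E{\left(S \right)} = 2521047 - \frac{1}{5 \left(-139 + 214 \cdot 1317^{2}\right)} = 2521047 - \frac{1}{5 \left(-139 + 214 \cdot 1734489\right)} = 2521047 - \frac{1}{5 \left(-139 + 371180646\right)} = 2521047 - \frac{1}{5 \cdot 371180507} = 2521047 - \frac{1}{5} \cdot \frac{1}{371180507} = 2521047 - \frac{1}{1855902535} = \frac{4678817518154144}{1855902535}$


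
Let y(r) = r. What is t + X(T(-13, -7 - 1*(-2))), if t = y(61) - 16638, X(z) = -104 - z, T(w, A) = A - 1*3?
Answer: -16673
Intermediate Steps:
T(w, A) = -3 + A (T(w, A) = A - 3 = -3 + A)
t = -16577 (t = 61 - 16638 = -16577)
t + X(T(-13, -7 - 1*(-2))) = -16577 + (-104 - (-3 + (-7 - 1*(-2)))) = -16577 + (-104 - (-3 + (-7 + 2))) = -16577 + (-104 - (-3 - 5)) = -16577 + (-104 - 1*(-8)) = -16577 + (-104 + 8) = -16577 - 96 = -16673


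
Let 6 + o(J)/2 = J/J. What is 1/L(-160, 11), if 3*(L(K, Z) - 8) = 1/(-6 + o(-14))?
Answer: 48/383 ≈ 0.12533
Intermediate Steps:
o(J) = -10 (o(J) = -12 + 2*(J/J) = -12 + 2*1 = -12 + 2 = -10)
L(K, Z) = 383/48 (L(K, Z) = 8 + 1/(3*(-6 - 10)) = 8 + (⅓)/(-16) = 8 + (⅓)*(-1/16) = 8 - 1/48 = 383/48)
1/L(-160, 11) = 1/(383/48) = 48/383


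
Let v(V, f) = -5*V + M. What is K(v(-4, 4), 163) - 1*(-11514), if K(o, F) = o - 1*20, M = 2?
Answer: 11516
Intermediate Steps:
v(V, f) = 2 - 5*V (v(V, f) = -5*V + 2 = 2 - 5*V)
K(o, F) = -20 + o (K(o, F) = o - 20 = -20 + o)
K(v(-4, 4), 163) - 1*(-11514) = (-20 + (2 - 5*(-4))) - 1*(-11514) = (-20 + (2 + 20)) + 11514 = (-20 + 22) + 11514 = 2 + 11514 = 11516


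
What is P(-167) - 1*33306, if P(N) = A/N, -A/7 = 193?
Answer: -5560751/167 ≈ -33298.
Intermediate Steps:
A = -1351 (A = -7*193 = -1351)
P(N) = -1351/N
P(-167) - 1*33306 = -1351/(-167) - 1*33306 = -1351*(-1/167) - 33306 = 1351/167 - 33306 = -5560751/167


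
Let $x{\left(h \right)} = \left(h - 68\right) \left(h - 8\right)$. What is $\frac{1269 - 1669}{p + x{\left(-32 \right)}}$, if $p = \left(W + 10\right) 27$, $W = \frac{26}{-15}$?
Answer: $- \frac{500}{5279} \approx -0.094715$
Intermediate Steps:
$W = - \frac{26}{15}$ ($W = 26 \left(- \frac{1}{15}\right) = - \frac{26}{15} \approx -1.7333$)
$p = \frac{1116}{5}$ ($p = \left(- \frac{26}{15} + 10\right) 27 = \frac{124}{15} \cdot 27 = \frac{1116}{5} \approx 223.2$)
$x{\left(h \right)} = \left(-68 + h\right) \left(-8 + h\right)$
$\frac{1269 - 1669}{p + x{\left(-32 \right)}} = \frac{1269 - 1669}{\frac{1116}{5} + \left(544 + \left(-32\right)^{2} - -2432\right)} = - \frac{400}{\frac{1116}{5} + \left(544 + 1024 + 2432\right)} = - \frac{400}{\frac{1116}{5} + 4000} = - \frac{400}{\frac{21116}{5}} = \left(-400\right) \frac{5}{21116} = - \frac{500}{5279}$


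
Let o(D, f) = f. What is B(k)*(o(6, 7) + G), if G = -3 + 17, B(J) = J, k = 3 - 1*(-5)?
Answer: 168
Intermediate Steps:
k = 8 (k = 3 + 5 = 8)
G = 14
B(k)*(o(6, 7) + G) = 8*(7 + 14) = 8*21 = 168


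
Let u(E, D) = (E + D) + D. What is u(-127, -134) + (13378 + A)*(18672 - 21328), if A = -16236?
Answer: 7590453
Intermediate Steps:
u(E, D) = E + 2*D (u(E, D) = (D + E) + D = E + 2*D)
u(-127, -134) + (13378 + A)*(18672 - 21328) = (-127 + 2*(-134)) + (13378 - 16236)*(18672 - 21328) = (-127 - 268) - 2858*(-2656) = -395 + 7590848 = 7590453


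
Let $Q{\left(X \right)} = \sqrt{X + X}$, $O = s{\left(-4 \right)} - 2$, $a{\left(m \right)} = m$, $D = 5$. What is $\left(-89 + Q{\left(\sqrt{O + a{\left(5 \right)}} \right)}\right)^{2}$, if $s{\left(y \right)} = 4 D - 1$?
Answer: $\left(89 - 2^{\frac{3}{4}} \sqrt[4]{11}\right)^{2} \approx 7385.2$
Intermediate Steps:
$s{\left(y \right)} = 19$ ($s{\left(y \right)} = 4 \cdot 5 - 1 = 20 - 1 = 19$)
$O = 17$ ($O = 19 - 2 = 17$)
$Q{\left(X \right)} = \sqrt{2} \sqrt{X}$ ($Q{\left(X \right)} = \sqrt{2 X} = \sqrt{2} \sqrt{X}$)
$\left(-89 + Q{\left(\sqrt{O + a{\left(5 \right)}} \right)}\right)^{2} = \left(-89 + \sqrt{2} \sqrt{\sqrt{17 + 5}}\right)^{2} = \left(-89 + \sqrt{2} \sqrt{\sqrt{22}}\right)^{2} = \left(-89 + \sqrt{2} \sqrt[4]{22}\right)^{2} = \left(-89 + 2^{\frac{3}{4}} \sqrt[4]{11}\right)^{2}$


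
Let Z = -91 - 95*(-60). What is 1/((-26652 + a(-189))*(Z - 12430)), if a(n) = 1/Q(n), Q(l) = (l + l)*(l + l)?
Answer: 142884/25975352727307 ≈ 5.5008e-9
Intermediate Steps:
Q(l) = 4*l**2 (Q(l) = (2*l)*(2*l) = 4*l**2)
Z = 5609 (Z = -91 + 5700 = 5609)
a(n) = 1/(4*n**2)
1/((-26652 + a(-189))*(Z - 12430)) = 1/((-26652 + (1/4)/(-189)**2)*(5609 - 12430)) = 1/((-26652 + (1/4)*(1/35721))*(-6821)) = 1/((-26652 + 1/142884)*(-6821)) = 1/(-3808144367/142884*(-6821)) = 1/(25975352727307/142884) = 142884/25975352727307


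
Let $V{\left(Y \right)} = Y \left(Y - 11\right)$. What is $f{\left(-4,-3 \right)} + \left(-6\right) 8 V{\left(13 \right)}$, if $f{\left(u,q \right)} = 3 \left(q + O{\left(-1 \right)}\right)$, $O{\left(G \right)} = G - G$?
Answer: $-1257$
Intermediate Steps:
$O{\left(G \right)} = 0$
$f{\left(u,q \right)} = 3 q$ ($f{\left(u,q \right)} = 3 \left(q + 0\right) = 3 q$)
$V{\left(Y \right)} = Y \left(-11 + Y\right)$
$f{\left(-4,-3 \right)} + \left(-6\right) 8 V{\left(13 \right)} = 3 \left(-3\right) + \left(-6\right) 8 \cdot 13 \left(-11 + 13\right) = -9 - 48 \cdot 13 \cdot 2 = -9 - 1248 = -1257$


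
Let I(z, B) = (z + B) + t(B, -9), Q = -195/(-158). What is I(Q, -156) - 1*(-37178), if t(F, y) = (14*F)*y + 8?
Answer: 8956583/158 ≈ 56687.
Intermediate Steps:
Q = 195/158 (Q = -195*(-1/158) = 195/158 ≈ 1.2342)
t(F, y) = 8 + 14*F*y (t(F, y) = 14*F*y + 8 = 8 + 14*F*y)
I(z, B) = 8 + z - 125*B (I(z, B) = (z + B) + (8 + 14*B*(-9)) = (B + z) + (8 - 126*B) = 8 + z - 125*B)
I(Q, -156) - 1*(-37178) = (8 + 195/158 - 125*(-156)) - 1*(-37178) = (8 + 195/158 + 19500) + 37178 = 3082459/158 + 37178 = 8956583/158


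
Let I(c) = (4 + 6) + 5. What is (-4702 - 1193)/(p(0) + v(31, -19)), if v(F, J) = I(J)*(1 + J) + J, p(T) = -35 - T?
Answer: 655/36 ≈ 18.194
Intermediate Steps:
I(c) = 15 (I(c) = 10 + 5 = 15)
v(F, J) = 15 + 16*J (v(F, J) = 15*(1 + J) + J = (15 + 15*J) + J = 15 + 16*J)
(-4702 - 1193)/(p(0) + v(31, -19)) = (-4702 - 1193)/((-35 - 1*0) + (15 + 16*(-19))) = -5895/((-35 + 0) + (15 - 304)) = -5895/(-35 - 289) = -5895/(-324) = -5895*(-1/324) = 655/36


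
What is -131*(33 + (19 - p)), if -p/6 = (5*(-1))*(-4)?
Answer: -22532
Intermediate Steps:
p = -120 (p = -6*5*(-1)*(-4) = -(-30)*(-4) = -6*20 = -120)
-131*(33 + (19 - p)) = -131*(33 + (19 - 1*(-120))) = -131*(33 + (19 + 120)) = -131*(33 + 139) = -131*172 = -22532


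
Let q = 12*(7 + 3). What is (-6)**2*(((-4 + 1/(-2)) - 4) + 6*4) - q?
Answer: 438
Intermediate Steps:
q = 120 (q = 12*10 = 120)
(-6)**2*(((-4 + 1/(-2)) - 4) + 6*4) - q = (-6)**2*(((-4 + 1/(-2)) - 4) + 6*4) - 1*120 = 36*(((-4 + 1*(-1/2)) - 4) + 24) - 120 = 36*(((-4 - 1/2) - 4) + 24) - 120 = 36*((-9/2 - 4) + 24) - 120 = 36*(-17/2 + 24) - 120 = 36*(31/2) - 120 = 558 - 120 = 438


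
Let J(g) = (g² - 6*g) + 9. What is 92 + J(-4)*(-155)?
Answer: -7503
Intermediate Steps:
J(g) = 9 + g² - 6*g
92 + J(-4)*(-155) = 92 + (9 + (-4)² - 6*(-4))*(-155) = 92 + (9 + 16 + 24)*(-155) = 92 + 49*(-155) = 92 - 7595 = -7503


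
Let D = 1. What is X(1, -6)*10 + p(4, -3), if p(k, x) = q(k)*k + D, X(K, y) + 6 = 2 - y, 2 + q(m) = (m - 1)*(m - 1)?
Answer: 49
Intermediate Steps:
q(m) = -2 + (-1 + m)² (q(m) = -2 + (m - 1)*(m - 1) = -2 + (-1 + m)*(-1 + m) = -2 + (-1 + m)²)
X(K, y) = -4 - y (X(K, y) = -6 + (2 - y) = -4 - y)
p(k, x) = 1 + k*(-2 + (-1 + k)²) (p(k, x) = (-2 + (-1 + k)²)*k + 1 = k*(-2 + (-1 + k)²) + 1 = 1 + k*(-2 + (-1 + k)²))
X(1, -6)*10 + p(4, -3) = (-4 - 1*(-6))*10 + (1 + 4*(-2 + (-1 + 4)²)) = (-4 + 6)*10 + (1 + 4*(-2 + 3²)) = 2*10 + (1 + 4*(-2 + 9)) = 20 + (1 + 4*7) = 20 + (1 + 28) = 20 + 29 = 49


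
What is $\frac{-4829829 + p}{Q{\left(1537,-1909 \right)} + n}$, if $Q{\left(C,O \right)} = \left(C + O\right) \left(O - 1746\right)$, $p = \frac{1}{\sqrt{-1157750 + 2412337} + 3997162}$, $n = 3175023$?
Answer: $- \frac{77167640403560571491}{72452003391457003731} - \frac{\sqrt{1254587}}{72452003391457003731} \approx -1.0651$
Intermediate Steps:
$p = \frac{1}{3997162 + \sqrt{1254587}}$ ($p = \frac{1}{\sqrt{1254587} + 3997162} = \frac{1}{3997162 + \sqrt{1254587}} \approx 2.5011 \cdot 10^{-7}$)
$Q{\left(C,O \right)} = \left(-1746 + O\right) \left(C + O\right)$ ($Q{\left(C,O \right)} = \left(C + O\right) \left(-1746 + O\right) = \left(-1746 + O\right) \left(C + O\right)$)
$\frac{-4829829 + p}{Q{\left(1537,-1909 \right)} + n} = \frac{-4829829 + \left(\frac{3997162}{15977302799657} - \frac{\sqrt{1254587}}{15977302799657}\right)}{\left(\left(-1909\right)^{2} - 2683602 - -3333114 + 1537 \left(-1909\right)\right) + 3175023} = \frac{- \frac{77167640403560571491}{15977302799657} - \frac{\sqrt{1254587}}{15977302799657}}{\left(3644281 - 2683602 + 3333114 - 2934133\right) + 3175023} = \frac{- \frac{77167640403560571491}{15977302799657} - \frac{\sqrt{1254587}}{15977302799657}}{1359660 + 3175023} = \frac{- \frac{77167640403560571491}{15977302799657} - \frac{\sqrt{1254587}}{15977302799657}}{4534683} = \left(- \frac{77167640403560571491}{15977302799657} - \frac{\sqrt{1254587}}{15977302799657}\right) \frac{1}{4534683} = - \frac{77167640403560571491}{72452003391457003731} - \frac{\sqrt{1254587}}{72452003391457003731}$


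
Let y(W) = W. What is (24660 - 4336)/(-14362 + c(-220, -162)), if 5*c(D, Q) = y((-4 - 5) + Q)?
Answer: -101620/71981 ≈ -1.4118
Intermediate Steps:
c(D, Q) = -9/5 + Q/5 (c(D, Q) = ((-4 - 5) + Q)/5 = (-9 + Q)/5 = -9/5 + Q/5)
(24660 - 4336)/(-14362 + c(-220, -162)) = (24660 - 4336)/(-14362 + (-9/5 + (1/5)*(-162))) = 20324/(-14362 + (-9/5 - 162/5)) = 20324/(-14362 - 171/5) = 20324/(-71981/5) = 20324*(-5/71981) = -101620/71981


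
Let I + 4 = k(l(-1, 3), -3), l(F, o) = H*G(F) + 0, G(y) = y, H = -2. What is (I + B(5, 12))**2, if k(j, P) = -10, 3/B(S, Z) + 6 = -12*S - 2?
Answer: 912025/4624 ≈ 197.24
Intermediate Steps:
l(F, o) = -2*F (l(F, o) = -2*F + 0 = -2*F)
B(S, Z) = 3/(-8 - 12*S) (B(S, Z) = 3/(-6 + (-12*S - 2)) = 3/(-6 + (-2 - 12*S)) = 3/(-8 - 12*S))
I = -14 (I = -4 - 10 = -14)
(I + B(5, 12))**2 = (-14 - 3/(8 + 12*5))**2 = (-14 - 3/(8 + 60))**2 = (-14 - 3/68)**2 = (-955/68)**2 = 912025/4624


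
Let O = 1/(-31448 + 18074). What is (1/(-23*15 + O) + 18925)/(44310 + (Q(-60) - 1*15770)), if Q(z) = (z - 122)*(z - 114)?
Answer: 87320523301/277801578448 ≈ 0.31433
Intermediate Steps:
Q(z) = (-122 + z)*(-114 + z)
O = -1/13374 (O = 1/(-13374) = -1/13374 ≈ -7.4772e-5)
(1/(-23*15 + O) + 18925)/(44310 + (Q(-60) - 1*15770)) = (1/(-23*15 - 1/13374) + 18925)/(44310 + ((13908 + (-60)**2 - 236*(-60)) - 1*15770)) = (1/(-345 - 1/13374) + 18925)/(44310 + ((13908 + 3600 + 14160) - 15770)) = (1/(-4614031/13374) + 18925)/(44310 + (31668 - 15770)) = (-13374/4614031 + 18925)/(44310 + 15898) = (87320523301/4614031)/60208 = (87320523301/4614031)*(1/60208) = 87320523301/277801578448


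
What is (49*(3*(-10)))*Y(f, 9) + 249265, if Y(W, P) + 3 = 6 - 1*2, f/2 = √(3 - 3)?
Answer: 247795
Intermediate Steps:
f = 0 (f = 2*√(3 - 3) = 2*√0 = 2*0 = 0)
Y(W, P) = 1 (Y(W, P) = -3 + (6 - 1*2) = -3 + (6 - 2) = -3 + 4 = 1)
(49*(3*(-10)))*Y(f, 9) + 249265 = (49*(3*(-10)))*1 + 249265 = (49*(-30))*1 + 249265 = -1470*1 + 249265 = -1470 + 249265 = 247795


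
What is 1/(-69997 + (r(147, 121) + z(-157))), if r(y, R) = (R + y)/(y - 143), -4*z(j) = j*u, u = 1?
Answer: -4/279563 ≈ -1.4308e-5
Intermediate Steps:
z(j) = -j/4
r(y, R) = (R + y)/(-143 + y)
1/(-69997 + (r(147, 121) + z(-157))) = 1/(-69997 + ((121 + 147)/(-143 + 147) - ¼*(-157))) = 1/(-69997 + (268/4 + 157/4)) = 1/(-69997 + ((¼)*268 + 157/4)) = 1/(-69997 + (67 + 157/4)) = 1/(-69997 + 425/4) = 1/(-279563/4) = -4/279563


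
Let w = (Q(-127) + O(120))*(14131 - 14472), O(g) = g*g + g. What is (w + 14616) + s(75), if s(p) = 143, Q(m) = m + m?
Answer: -4849947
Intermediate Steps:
Q(m) = 2*m
O(g) = g + g² (O(g) = g² + g = g + g²)
w = -4864706 (w = (2*(-127) + 120*(1 + 120))*(14131 - 14472) = (-254 + 120*121)*(-341) = (-254 + 14520)*(-341) = 14266*(-341) = -4864706)
(w + 14616) + s(75) = (-4864706 + 14616) + 143 = -4850090 + 143 = -4849947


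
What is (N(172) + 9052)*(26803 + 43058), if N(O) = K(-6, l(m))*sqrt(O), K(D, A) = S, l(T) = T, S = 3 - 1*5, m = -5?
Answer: 632381772 - 279444*sqrt(43) ≈ 6.3055e+8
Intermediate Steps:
S = -2 (S = 3 - 5 = -2)
K(D, A) = -2
N(O) = -2*sqrt(O)
(N(172) + 9052)*(26803 + 43058) = (-4*sqrt(43) + 9052)*(26803 + 43058) = (-4*sqrt(43) + 9052)*69861 = (9052 - 4*sqrt(43))*69861 = 632381772 - 279444*sqrt(43)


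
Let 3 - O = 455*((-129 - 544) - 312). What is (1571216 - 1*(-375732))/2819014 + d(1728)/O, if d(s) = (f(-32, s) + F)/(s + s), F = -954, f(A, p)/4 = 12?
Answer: 251302614258715/363864976269696 ≈ 0.69065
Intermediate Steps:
f(A, p) = 48 (f(A, p) = 4*12 = 48)
d(s) = -453/s (d(s) = (48 - 954)/(s + s) = -906*1/(2*s) = -453/s)
O = 448178 (O = 3 - 455*((-129 - 544) - 312) = 3 - 455*(-673 - 312) = 3 - 455*(-985) = 3 - 1*(-448175) = 3 + 448175 = 448178)
(1571216 - 1*(-375732))/2819014 + d(1728)/O = (1571216 - 1*(-375732))/2819014 - 453/1728/448178 = (1571216 + 375732)*(1/2819014) - 453*1/1728*(1/448178) = 1946948*(1/2819014) - 151/576*1/448178 = 973474/1409507 - 151/258150528 = 251302614258715/363864976269696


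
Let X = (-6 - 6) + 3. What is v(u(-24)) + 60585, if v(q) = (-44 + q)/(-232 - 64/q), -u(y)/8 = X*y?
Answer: 379491699/6263 ≈ 60593.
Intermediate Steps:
X = -9 (X = -12 + 3 = -9)
u(y) = 72*y (u(y) = -(-72)*y = 72*y)
v(q) = (-44 + q)/(-232 - 64/q)
v(u(-24)) + 60585 = (72*(-24))*(44 - 72*(-24))/(8*(8 + 29*(72*(-24)))) + 60585 = (⅛)*(-1728)*(44 - 1*(-1728))/(8 + 29*(-1728)) + 60585 = (⅛)*(-1728)*(44 + 1728)/(8 - 50112) + 60585 = (⅛)*(-1728)*1772/(-50104) + 60585 = (⅛)*(-1728)*(-1/50104)*1772 + 60585 = 47844/6263 + 60585 = 379491699/6263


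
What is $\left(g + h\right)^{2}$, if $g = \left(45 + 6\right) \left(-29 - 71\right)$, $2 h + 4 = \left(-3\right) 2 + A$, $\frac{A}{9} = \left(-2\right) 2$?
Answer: $26245129$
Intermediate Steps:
$A = -36$ ($A = 9 \left(\left(-2\right) 2\right) = 9 \left(-4\right) = -36$)
$h = -23$ ($h = -2 + \frac{\left(-3\right) 2 - 36}{2} = -2 + \frac{-6 - 36}{2} = -2 + \frac{1}{2} \left(-42\right) = -2 - 21 = -23$)
$g = -5100$ ($g = 51 \left(-100\right) = -5100$)
$\left(g + h\right)^{2} = \left(-5100 - 23\right)^{2} = \left(-5123\right)^{2} = 26245129$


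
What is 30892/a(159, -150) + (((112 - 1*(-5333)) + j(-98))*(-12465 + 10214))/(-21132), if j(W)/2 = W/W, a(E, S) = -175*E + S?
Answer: 114118058777/197055900 ≈ 579.12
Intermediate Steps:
a(E, S) = S - 175*E
j(W) = 2 (j(W) = 2*(W/W) = 2*1 = 2)
30892/a(159, -150) + (((112 - 1*(-5333)) + j(-98))*(-12465 + 10214))/(-21132) = 30892/(-150 - 175*159) + (((112 - 1*(-5333)) + 2)*(-12465 + 10214))/(-21132) = 30892/(-150 - 27825) + (((112 + 5333) + 2)*(-2251))*(-1/21132) = 30892/(-27975) + ((5445 + 2)*(-2251))*(-1/21132) = 30892*(-1/27975) + (5447*(-2251))*(-1/21132) = -30892/27975 - 12261197*(-1/21132) = -30892/27975 + 12261197/21132 = 114118058777/197055900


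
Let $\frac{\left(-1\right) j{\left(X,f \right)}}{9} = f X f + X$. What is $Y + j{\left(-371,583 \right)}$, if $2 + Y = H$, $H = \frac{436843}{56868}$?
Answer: $\frac{64539078955387}{56868} \approx 1.1349 \cdot 10^{9}$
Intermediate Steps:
$j{\left(X,f \right)} = - 9 X - 9 X f^{2}$ ($j{\left(X,f \right)} = - 9 \left(f X f + X\right) = - 9 \left(X f f + X\right) = - 9 \left(X f^{2} + X\right) = - 9 \left(X + X f^{2}\right) = - 9 X - 9 X f^{2}$)
$H = \frac{436843}{56868}$ ($H = 436843 \cdot \frac{1}{56868} = \frac{436843}{56868} \approx 7.6817$)
$Y = \frac{323107}{56868}$ ($Y = -2 + \frac{436843}{56868} = \frac{323107}{56868} \approx 5.6817$)
$Y + j{\left(-371,583 \right)} = \frac{323107}{56868} - - 3339 \left(1 + 583^{2}\right) = \frac{323107}{56868} - - 3339 \left(1 + 339889\right) = \frac{323107}{56868} - \left(-3339\right) 339890 = \frac{323107}{56868} + 1134892710 = \frac{64539078955387}{56868}$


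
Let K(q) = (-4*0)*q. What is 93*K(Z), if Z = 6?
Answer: 0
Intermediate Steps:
K(q) = 0 (K(q) = 0*q = 0)
93*K(Z) = 93*0 = 0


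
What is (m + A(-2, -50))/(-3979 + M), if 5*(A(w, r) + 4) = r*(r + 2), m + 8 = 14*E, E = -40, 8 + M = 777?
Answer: 46/1605 ≈ 0.028660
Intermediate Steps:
M = 769 (M = -8 + 777 = 769)
m = -568 (m = -8 + 14*(-40) = -8 - 560 = -568)
A(w, r) = -4 + r*(2 + r)/5 (A(w, r) = -4 + (r*(r + 2))/5 = -4 + (r*(2 + r))/5 = -4 + r*(2 + r)/5)
(m + A(-2, -50))/(-3979 + M) = (-568 + (-4 + (⅕)*(-50)² + (⅖)*(-50)))/(-3979 + 769) = (-568 + (-4 + (⅕)*2500 - 20))/(-3210) = (-568 + (-4 + 500 - 20))*(-1/3210) = (-568 + 476)*(-1/3210) = -92*(-1/3210) = 46/1605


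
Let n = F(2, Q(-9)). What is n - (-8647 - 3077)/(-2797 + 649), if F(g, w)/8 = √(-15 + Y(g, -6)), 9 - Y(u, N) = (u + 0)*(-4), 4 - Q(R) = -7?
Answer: -977/179 + 8*√2 ≈ 5.8556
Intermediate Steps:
Q(R) = 11 (Q(R) = 4 - 1*(-7) = 4 + 7 = 11)
Y(u, N) = 9 + 4*u (Y(u, N) = 9 - (u + 0)*(-4) = 9 - u*(-4) = 9 - (-4)*u = 9 + 4*u)
F(g, w) = 8*√(-6 + 4*g) (F(g, w) = 8*√(-15 + (9 + 4*g)) = 8*√(-6 + 4*g))
n = 8*√2 (n = 8*√(-6 + 4*2) = 8*√(-6 + 8) = 8*√2 ≈ 11.314)
n - (-8647 - 3077)/(-2797 + 649) = 8*√2 - (-8647 - 3077)/(-2797 + 649) = 8*√2 - (-11724)/(-2148) = 8*√2 - (-11724)*(-1)/2148 = 8*√2 - 1*977/179 = 8*√2 - 977/179 = -977/179 + 8*√2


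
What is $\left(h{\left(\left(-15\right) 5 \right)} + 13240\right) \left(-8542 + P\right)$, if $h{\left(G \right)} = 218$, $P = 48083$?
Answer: $532142778$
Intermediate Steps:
$\left(h{\left(\left(-15\right) 5 \right)} + 13240\right) \left(-8542 + P\right) = \left(218 + 13240\right) \left(-8542 + 48083\right) = 13458 \cdot 39541 = 532142778$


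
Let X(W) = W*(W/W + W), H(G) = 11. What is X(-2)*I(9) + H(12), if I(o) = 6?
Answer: 23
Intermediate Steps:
X(W) = W*(1 + W)
X(-2)*I(9) + H(12) = -2*(1 - 2)*6 + 11 = -2*(-1)*6 + 11 = 2*6 + 11 = 12 + 11 = 23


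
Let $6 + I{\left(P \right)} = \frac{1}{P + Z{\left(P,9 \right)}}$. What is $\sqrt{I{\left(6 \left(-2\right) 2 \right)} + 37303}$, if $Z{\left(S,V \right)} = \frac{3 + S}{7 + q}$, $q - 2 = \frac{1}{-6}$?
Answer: $\frac{\sqrt{72893331894}}{1398} \approx 193.12$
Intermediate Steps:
$q = \frac{11}{6}$ ($q = 2 + \frac{1}{-6} = 2 - \frac{1}{6} = \frac{11}{6} \approx 1.8333$)
$Z{\left(S,V \right)} = \frac{18}{53} + \frac{6 S}{53}$ ($Z{\left(S,V \right)} = \frac{3 + S}{7 + \frac{11}{6}} = \frac{3 + S}{\frac{53}{6}} = \left(3 + S\right) \frac{6}{53} = \frac{18}{53} + \frac{6 S}{53}$)
$I{\left(P \right)} = -6 + \frac{1}{\frac{18}{53} + \frac{59 P}{53}}$ ($I{\left(P \right)} = -6 + \frac{1}{P + \left(\frac{18}{53} + \frac{6 P}{53}\right)} = -6 + \frac{1}{\frac{18}{53} + \frac{59 P}{53}}$)
$\sqrt{I{\left(6 \left(-2\right) 2 \right)} + 37303} = \sqrt{\frac{-55 - 354 \cdot 6 \left(-2\right) 2}{18 + 59 \cdot 6 \left(-2\right) 2} + 37303} = \sqrt{\frac{-55 - 354 \left(\left(-12\right) 2\right)}{18 + 59 \left(\left(-12\right) 2\right)} + 37303} = \sqrt{\frac{-55 - -8496}{18 + 59 \left(-24\right)} + 37303} = \sqrt{\frac{-55 + 8496}{18 - 1416} + 37303} = \sqrt{\frac{1}{-1398} \cdot 8441 + 37303} = \sqrt{\left(- \frac{1}{1398}\right) 8441 + 37303} = \sqrt{- \frac{8441}{1398} + 37303} = \sqrt{\frac{52141153}{1398}} = \frac{\sqrt{72893331894}}{1398}$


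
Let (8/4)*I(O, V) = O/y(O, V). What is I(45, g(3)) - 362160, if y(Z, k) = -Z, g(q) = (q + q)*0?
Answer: -724321/2 ≈ -3.6216e+5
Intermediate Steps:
g(q) = 0 (g(q) = (2*q)*0 = 0)
I(O, V) = -1/2 (I(O, V) = (O/((-O)))/2 = (O*(-1/O))/2 = (1/2)*(-1) = -1/2)
I(45, g(3)) - 362160 = -1/2 - 362160 = -724321/2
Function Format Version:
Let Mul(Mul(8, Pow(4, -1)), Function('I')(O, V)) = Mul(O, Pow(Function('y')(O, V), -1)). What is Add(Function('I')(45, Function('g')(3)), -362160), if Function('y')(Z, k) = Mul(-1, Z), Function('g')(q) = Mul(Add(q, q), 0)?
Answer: Rational(-724321, 2) ≈ -3.6216e+5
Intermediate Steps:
Function('g')(q) = 0 (Function('g')(q) = Mul(Mul(2, q), 0) = 0)
Function('I')(O, V) = Rational(-1, 2) (Function('I')(O, V) = Mul(Rational(1, 2), Mul(O, Pow(Mul(-1, O), -1))) = Mul(Rational(1, 2), Mul(O, Mul(-1, Pow(O, -1)))) = Mul(Rational(1, 2), -1) = Rational(-1, 2))
Add(Function('I')(45, Function('g')(3)), -362160) = Add(Rational(-1, 2), -362160) = Rational(-724321, 2)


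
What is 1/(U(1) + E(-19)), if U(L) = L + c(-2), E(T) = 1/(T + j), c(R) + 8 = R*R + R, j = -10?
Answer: -29/146 ≈ -0.19863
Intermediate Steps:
c(R) = -8 + R + R**2 (c(R) = -8 + (R*R + R) = -8 + (R**2 + R) = -8 + (R + R**2) = -8 + R + R**2)
E(T) = 1/(-10 + T) (E(T) = 1/(T - 10) = 1/(-10 + T))
U(L) = -6 + L (U(L) = L + (-8 - 2 + (-2)**2) = L + (-8 - 2 + 4) = L - 6 = -6 + L)
1/(U(1) + E(-19)) = 1/((-6 + 1) + 1/(-10 - 19)) = 1/(-5 + 1/(-29)) = 1/(-5 - 1/29) = 1/(-146/29) = -29/146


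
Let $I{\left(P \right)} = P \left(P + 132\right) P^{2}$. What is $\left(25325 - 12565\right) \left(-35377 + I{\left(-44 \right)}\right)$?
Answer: $-96102820440$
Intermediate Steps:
$I{\left(P \right)} = P^{3} \left(132 + P\right)$ ($I{\left(P \right)} = P \left(132 + P\right) P^{2} = P^{3} \left(132 + P\right)$)
$\left(25325 - 12565\right) \left(-35377 + I{\left(-44 \right)}\right) = \left(25325 - 12565\right) \left(-35377 + \left(-44\right)^{3} \left(132 - 44\right)\right) = 12760 \left(-35377 - 7496192\right) = 12760 \left(-7531569\right) = -96102820440$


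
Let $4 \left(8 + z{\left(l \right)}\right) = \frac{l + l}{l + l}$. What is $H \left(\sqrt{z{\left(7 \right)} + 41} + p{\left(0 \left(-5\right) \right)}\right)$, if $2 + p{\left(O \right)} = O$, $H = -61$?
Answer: $122 - \frac{61 \sqrt{133}}{2} \approx -229.74$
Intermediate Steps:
$z{\left(l \right)} = - \frac{31}{4}$ ($z{\left(l \right)} = -8 + \frac{\left(l + l\right) \frac{1}{l + l}}{4} = -8 + \frac{2 l \frac{1}{2 l}}{4} = -8 + \frac{1}{4} \cdot 1 = -8 + \frac{1}{4} = - \frac{31}{4}$)
$p{\left(O \right)} = -2 + O$
$H \left(\sqrt{z{\left(7 \right)} + 41} + p{\left(0 \left(-5\right) \right)}\right) = - 61 \left(\sqrt{- \frac{31}{4} + 41} + \left(-2 + 0 \left(-5\right)\right)\right) = - 61 \left(\sqrt{\frac{133}{4}} + \left(-2 + 0\right)\right) = - 61 \left(\frac{\sqrt{133}}{2} - 2\right) = - 61 \left(-2 + \frac{\sqrt{133}}{2}\right) = 122 - \frac{61 \sqrt{133}}{2}$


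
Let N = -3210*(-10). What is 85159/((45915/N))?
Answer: 182240260/3061 ≈ 59536.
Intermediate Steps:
N = 32100
85159/((45915/N)) = 85159/((45915/32100)) = 85159/((45915*(1/32100))) = 85159/(3061/2140) = 85159*(2140/3061) = 182240260/3061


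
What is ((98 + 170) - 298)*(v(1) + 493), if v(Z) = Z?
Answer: -14820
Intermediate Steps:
((98 + 170) - 298)*(v(1) + 493) = ((98 + 170) - 298)*(1 + 493) = (268 - 298)*494 = -30*494 = -14820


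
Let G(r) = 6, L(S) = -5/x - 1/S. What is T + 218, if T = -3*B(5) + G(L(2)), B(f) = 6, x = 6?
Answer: 206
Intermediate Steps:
L(S) = -⅚ - 1/S (L(S) = -5/6 - 1/S = -5*⅙ - 1/S = -⅚ - 1/S)
T = -12 (T = -3*6 + 6 = -18 + 6 = -12)
T + 218 = -12 + 218 = 206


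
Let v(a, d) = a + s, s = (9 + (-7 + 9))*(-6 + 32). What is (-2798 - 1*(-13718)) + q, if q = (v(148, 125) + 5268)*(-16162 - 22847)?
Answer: -222418398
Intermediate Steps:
s = 286 (s = (9 + 2)*26 = 11*26 = 286)
v(a, d) = 286 + a (v(a, d) = a + 286 = 286 + a)
q = -222429318 (q = ((286 + 148) + 5268)*(-16162 - 22847) = (434 + 5268)*(-39009) = 5702*(-39009) = -222429318)
(-2798 - 1*(-13718)) + q = (-2798 - 1*(-13718)) - 222429318 = (-2798 + 13718) - 222429318 = 10920 - 222429318 = -222418398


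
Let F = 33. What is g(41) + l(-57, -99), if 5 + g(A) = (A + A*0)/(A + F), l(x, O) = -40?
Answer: -3289/74 ≈ -44.446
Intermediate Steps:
g(A) = -5 + A/(33 + A) (g(A) = -5 + (A + A*0)/(A + 33) = -5 + (A + 0)/(33 + A) = -5 + A/(33 + A))
g(41) + l(-57, -99) = (-165 - 4*41)/(33 + 41) - 40 = (-165 - 164)/74 - 40 = (1/74)*(-329) - 40 = -329/74 - 40 = -3289/74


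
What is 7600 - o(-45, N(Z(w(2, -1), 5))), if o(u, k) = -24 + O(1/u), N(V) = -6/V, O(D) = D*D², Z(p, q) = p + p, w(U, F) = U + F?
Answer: 694737001/91125 ≈ 7624.0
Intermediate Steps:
w(U, F) = F + U
Z(p, q) = 2*p
O(D) = D³
o(u, k) = -24 + u⁻³ (o(u, k) = -24 + (1/u)³ = -24 + u⁻³)
7600 - o(-45, N(Z(w(2, -1), 5))) = 7600 - (-24 + (-45)⁻³) = 7600 - (-24 - 1/91125) = 7600 - 1*(-2187001/91125) = 7600 + 2187001/91125 = 694737001/91125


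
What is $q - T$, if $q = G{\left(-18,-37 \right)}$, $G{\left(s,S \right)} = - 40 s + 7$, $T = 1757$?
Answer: $-1030$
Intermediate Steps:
$G{\left(s,S \right)} = 7 - 40 s$
$q = 727$ ($q = 7 - -720 = 7 + 720 = 727$)
$q - T = 727 - 1757 = -1030$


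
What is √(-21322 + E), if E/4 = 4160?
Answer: I*√4682 ≈ 68.425*I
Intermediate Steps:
E = 16640 (E = 4*4160 = 16640)
√(-21322 + E) = √(-21322 + 16640) = √(-4682) = I*√4682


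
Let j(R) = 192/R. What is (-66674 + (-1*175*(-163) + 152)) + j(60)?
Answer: -189969/5 ≈ -37994.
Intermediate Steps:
(-66674 + (-1*175*(-163) + 152)) + j(60) = (-66674 + (-1*175*(-163) + 152)) + 192/60 = (-66674 + (-175*(-163) + 152)) + 192*(1/60) = (-66674 + (28525 + 152)) + 16/5 = (-66674 + 28677) + 16/5 = -37997 + 16/5 = -189969/5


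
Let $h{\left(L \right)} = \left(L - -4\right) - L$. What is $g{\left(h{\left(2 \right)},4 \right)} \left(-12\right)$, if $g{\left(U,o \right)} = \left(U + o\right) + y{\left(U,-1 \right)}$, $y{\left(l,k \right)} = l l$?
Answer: $-288$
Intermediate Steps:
$y{\left(l,k \right)} = l^{2}$
$h{\left(L \right)} = 4$ ($h{\left(L \right)} = \left(L + 4\right) - L = \left(4 + L\right) - L = 4$)
$g{\left(U,o \right)} = U + o + U^{2}$ ($g{\left(U,o \right)} = \left(U + o\right) + U^{2} = U + o + U^{2}$)
$g{\left(h{\left(2 \right)},4 \right)} \left(-12\right) = \left(4 + 4 + 4^{2}\right) \left(-12\right) = \left(4 + 4 + 16\right) \left(-12\right) = 24 \left(-12\right) = -288$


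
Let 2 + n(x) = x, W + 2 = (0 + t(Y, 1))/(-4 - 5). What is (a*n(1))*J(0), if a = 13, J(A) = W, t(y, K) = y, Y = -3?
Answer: 65/3 ≈ 21.667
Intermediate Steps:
W = -5/3 (W = -2 + (0 - 3)/(-4 - 5) = -2 - 3/(-9) = -2 - 3*(-1/9) = -2 + 1/3 = -5/3 ≈ -1.6667)
J(A) = -5/3
n(x) = -2 + x
(a*n(1))*J(0) = (13*(-2 + 1))*(-5/3) = (13*(-1))*(-5/3) = -13*(-5/3) = 65/3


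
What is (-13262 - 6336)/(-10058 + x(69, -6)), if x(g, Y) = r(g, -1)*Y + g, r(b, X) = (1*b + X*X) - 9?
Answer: 19598/10355 ≈ 1.8926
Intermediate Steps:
r(b, X) = -9 + b + X² (r(b, X) = (b + X²) - 9 = -9 + b + X²)
x(g, Y) = g + Y*(-8 + g) (x(g, Y) = (-9 + g + (-1)²)*Y + g = (-9 + g + 1)*Y + g = (-8 + g)*Y + g = Y*(-8 + g) + g = g + Y*(-8 + g))
(-13262 - 6336)/(-10058 + x(69, -6)) = (-13262 - 6336)/(-10058 + (69 - 6*(-8 + 69))) = -19598/(-10058 + (69 - 6*61)) = -19598/(-10058 + (69 - 366)) = -19598/(-10058 - 297) = -19598/(-10355) = -19598*(-1/10355) = 19598/10355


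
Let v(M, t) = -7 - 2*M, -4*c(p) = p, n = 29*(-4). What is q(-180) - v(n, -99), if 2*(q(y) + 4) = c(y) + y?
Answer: -593/2 ≈ -296.50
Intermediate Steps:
n = -116
c(p) = -p/4
q(y) = -4 + 3*y/8 (q(y) = -4 + (-y/4 + y)/2 = -4 + (3*y/4)/2 = -4 + 3*y/8)
q(-180) - v(n, -99) = (-4 + (3/8)*(-180)) - (-7 - 2*(-116)) = (-4 - 135/2) - (-7 + 232) = -143/2 - 1*225 = -143/2 - 225 = -593/2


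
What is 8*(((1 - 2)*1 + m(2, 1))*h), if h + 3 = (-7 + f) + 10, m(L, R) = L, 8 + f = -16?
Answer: -192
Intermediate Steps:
f = -24 (f = -8 - 16 = -24)
h = -24 (h = -3 + ((-7 - 24) + 10) = -3 + (-31 + 10) = -3 - 21 = -24)
8*(((1 - 2)*1 + m(2, 1))*h) = 8*(((1 - 2)*1 + 2)*(-24)) = 8*((-1*1 + 2)*(-24)) = 8*((-1 + 2)*(-24)) = 8*(1*(-24)) = 8*(-24) = -192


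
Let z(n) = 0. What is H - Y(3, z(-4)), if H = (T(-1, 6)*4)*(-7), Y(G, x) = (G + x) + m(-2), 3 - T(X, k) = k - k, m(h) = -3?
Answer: -84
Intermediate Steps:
T(X, k) = 3 (T(X, k) = 3 - (k - k) = 3 - 1*0 = 3 + 0 = 3)
Y(G, x) = -3 + G + x (Y(G, x) = (G + x) - 3 = -3 + G + x)
H = -84 (H = (3*4)*(-7) = 12*(-7) = -84)
H - Y(3, z(-4)) = -84 - (-3 + 3 + 0) = -84 - 1*0 = -84 + 0 = -84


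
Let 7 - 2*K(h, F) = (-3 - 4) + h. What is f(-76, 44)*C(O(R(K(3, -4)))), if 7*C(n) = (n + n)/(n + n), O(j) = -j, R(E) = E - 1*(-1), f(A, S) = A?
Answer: -76/7 ≈ -10.857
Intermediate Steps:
K(h, F) = 7 - h/2 (K(h, F) = 7/2 - ((-3 - 4) + h)/2 = 7/2 - (-7 + h)/2 = 7/2 + (7/2 - h/2) = 7 - h/2)
R(E) = 1 + E (R(E) = E + 1 = 1 + E)
C(n) = ⅐ (C(n) = ((n + n)/(n + n))/7 = ((2*n)/((2*n)))/7 = ((2*n)*(1/(2*n)))/7 = (⅐)*1 = ⅐)
f(-76, 44)*C(O(R(K(3, -4)))) = -76*⅐ = -76/7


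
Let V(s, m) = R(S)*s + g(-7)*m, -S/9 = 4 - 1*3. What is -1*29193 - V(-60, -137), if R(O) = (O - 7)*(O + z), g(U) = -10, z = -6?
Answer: -16163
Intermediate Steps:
S = -9 (S = -9*(4 - 1*3) = -9*(4 - 3) = -9*1 = -9)
R(O) = (-7 + O)*(-6 + O) (R(O) = (O - 7)*(O - 6) = (-7 + O)*(-6 + O))
V(s, m) = -10*m + 240*s (V(s, m) = (42 + (-9)² - 13*(-9))*s - 10*m = (42 + 81 + 117)*s - 10*m = 240*s - 10*m = -10*m + 240*s)
-1*29193 - V(-60, -137) = -1*29193 - (-10*(-137) + 240*(-60)) = -29193 - (1370 - 14400) = -29193 - 1*(-13030) = -29193 + 13030 = -16163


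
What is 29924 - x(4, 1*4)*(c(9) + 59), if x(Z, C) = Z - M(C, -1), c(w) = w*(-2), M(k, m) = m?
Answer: 29719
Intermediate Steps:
c(w) = -2*w
x(Z, C) = 1 + Z (x(Z, C) = Z - 1*(-1) = Z + 1 = 1 + Z)
29924 - x(4, 1*4)*(c(9) + 59) = 29924 - (1 + 4)*(-2*9 + 59) = 29924 - 5*(-18 + 59) = 29924 - 5*41 = 29924 - 1*205 = 29924 - 205 = 29719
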